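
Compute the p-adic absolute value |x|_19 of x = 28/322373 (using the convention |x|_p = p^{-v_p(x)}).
|28/322373|_19 = 6859

Step 1 — compute v_19(x) by factoring powers of 19 out of the numerator and denominator: v_19(28/322373) = -3. Step 2 — apply |x|_p = p^{-v_p(x)} = 19^{3} = 6859.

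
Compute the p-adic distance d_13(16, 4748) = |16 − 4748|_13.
d_13(16, 4748) = 1/169

Step 1 — x − y = 16 − 4748 = -4732. Step 2 — v_13(-4732) = 2 (factor: -4732 = −(13^2 · 28); the sign does not affect v_p). Step 3 — |x − y|_13 = 13^{-2} = 1/169.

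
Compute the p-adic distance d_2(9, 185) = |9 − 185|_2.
d_2(9, 185) = 1/16

Step 1 — x − y = 9 − 185 = -176. Step 2 — v_2(-176) = 4 (factor: -176 = −(2^4 · 11); the sign does not affect v_p). Step 3 — |x − y|_2 = 2^{-4} = 1/16.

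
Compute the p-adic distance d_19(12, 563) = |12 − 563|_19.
d_19(12, 563) = 1/19

Step 1 — x − y = 12 − 563 = -551. Step 2 — v_19(-551) = 1 (factor: -551 = −(19^1 · 29); the sign does not affect v_p). Step 3 — |x − y|_19 = 19^{-1} = 1/19.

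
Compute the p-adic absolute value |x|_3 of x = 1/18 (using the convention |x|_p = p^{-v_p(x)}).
|1/18|_3 = 9

Step 1 — compute v_3(x) by factoring powers of 3 out of the numerator and denominator: v_3(1/18) = -2. Step 2 — apply |x|_p = p^{-v_p(x)} = 3^{2} = 9.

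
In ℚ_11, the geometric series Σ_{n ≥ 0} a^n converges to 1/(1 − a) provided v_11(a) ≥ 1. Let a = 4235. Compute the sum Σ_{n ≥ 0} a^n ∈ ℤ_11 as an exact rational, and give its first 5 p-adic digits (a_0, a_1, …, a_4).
Σ a^n = 1/(1 − a) = -1/4234;  first 5 digits = (1, 0, 2, 3, 4)

v_11(a) = 2 ≥ 1, so the series converges in ℤ_11 to 1/(1 − a) = 1/(1 − 4235) = -1/4234. Expand this rational in ℤ_11: compute digits iteratively via d_i = x_i mod 11, x_{i+1} = (x_i − d_i)/11. The first 5 digits are (1, 0, 2, 3, 4).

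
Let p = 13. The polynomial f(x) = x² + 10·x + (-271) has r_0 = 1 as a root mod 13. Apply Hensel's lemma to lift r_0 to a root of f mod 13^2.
r_1 = 79 (mod 169)

Hensel: r_{i+1} = r_i − f(r_i)·(f′(r_i))^{-1} mod 13^{i+2}, f′(x) = 2x + 10. Iterate:
  r_0 = 1 (mod 13)
  r_1 = 79 (mod 169)
Final: r = 79 satisfies f(r) ≡ 0 mod 13^2.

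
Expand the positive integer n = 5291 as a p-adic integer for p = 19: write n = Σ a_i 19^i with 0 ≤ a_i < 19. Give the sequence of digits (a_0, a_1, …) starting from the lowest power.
(a_0, a_1, …) = (9, 12, 14)

Repeated division by 19 gives the digits low-to-high: 5291 = 9 + 12·19^1 + 14·19^2. Digit sequence: (9, 12, 14).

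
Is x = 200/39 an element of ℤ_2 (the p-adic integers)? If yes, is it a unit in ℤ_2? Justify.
x ∈ ℤ_2 but not a unit; v_2(x) = 3 > 0

ℤ_2 = {x ∈ ℚ_2 : v_2(x) ≥ 0} and ℤ_2^× = {x ∈ ℤ_2 : v_2(x) = 0}. Here v_2(200/39) = v_2(num) − v_2(den) = 3; compare against these criteria.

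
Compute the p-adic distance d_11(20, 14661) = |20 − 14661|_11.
d_11(20, 14661) = 1/14641

Step 1 — x − y = 20 − 14661 = -14641. Step 2 — v_11(-14641) = 4 (factor: -14641 = −(11^4 · 1); the sign does not affect v_p). Step 3 — |x − y|_11 = 11^{-4} = 1/14641.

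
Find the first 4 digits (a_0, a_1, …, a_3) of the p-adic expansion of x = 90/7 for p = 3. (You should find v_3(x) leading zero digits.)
(a_0, …, a_3) = (0, 0, 1, 1)

v_3(90/7) = 2, so a_0 = ... = a_1 = 0. Factor out: x = 3^2 · u with u = 10/7 a unit in ℤ_3. Expand u iteratively via a_{v+i} = u_i mod 3, u_{i+1} = (u_i − a_{v+i})/3:
  u_0 = 10/7;  a_2 = 1;  u_1 = (u_0 − 1)/3 = 1/7
  u_1 = 1/7;  a_3 = 1;  u_2 = (u_1 − 1)/3 = -2/7
Digits: (0, 0, 1, 1).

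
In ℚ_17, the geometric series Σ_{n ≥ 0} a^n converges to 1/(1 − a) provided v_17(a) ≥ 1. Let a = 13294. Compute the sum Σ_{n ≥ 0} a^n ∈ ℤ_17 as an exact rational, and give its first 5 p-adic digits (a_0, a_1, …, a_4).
Σ a^n = 1/(1 − a) = -1/13293;  first 5 digits = (1, 0, 12, 2, 8)

v_17(a) = 2 ≥ 1, so the series converges in ℤ_17 to 1/(1 − a) = 1/(1 − 13294) = -1/13293. Expand this rational in ℤ_17: compute digits iteratively via d_i = x_i mod 17, x_{i+1} = (x_i − d_i)/17. The first 5 digits are (1, 0, 12, 2, 8).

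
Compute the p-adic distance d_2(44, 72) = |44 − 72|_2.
d_2(44, 72) = 1/4

Step 1 — x − y = 44 − 72 = -28. Step 2 — v_2(-28) = 2 (factor: -28 = −(2^2 · 7); the sign does not affect v_p). Step 3 — |x − y|_2 = 2^{-2} = 1/4.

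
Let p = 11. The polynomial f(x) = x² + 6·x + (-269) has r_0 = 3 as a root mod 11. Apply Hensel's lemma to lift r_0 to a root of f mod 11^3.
r_2 = 245 (mod 1331)

Hensel: r_{i+1} = r_i − f(r_i)·(f′(r_i))^{-1} mod 11^{i+2}, f′(x) = 2x + 6. Iterate:
  r_0 = 3 (mod 11)
  r_1 = 3 (mod 121)
  r_2 = 245 (mod 1331)
Final: r = 245 satisfies f(r) ≡ 0 mod 11^3.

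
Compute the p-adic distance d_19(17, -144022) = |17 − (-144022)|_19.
d_19(17, -144022) = 1/6859

Step 1 — x − y = 17 − (-144022) = 144039. Step 2 — v_19(144039) = 3 (factor: 144039 = (19^3 · 21); the sign does not affect v_p). Step 3 — |x − y|_19 = 19^{-3} = 1/6859.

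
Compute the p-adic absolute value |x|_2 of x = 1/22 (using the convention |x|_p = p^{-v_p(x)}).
|1/22|_2 = 2

Step 1 — compute v_2(x) by factoring powers of 2 out of the numerator and denominator: v_2(1/22) = -1. Step 2 — apply |x|_p = p^{-v_p(x)} = 2^{1} = 2.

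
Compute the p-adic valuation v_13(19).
v_13(19) = 0

v_13(n) is the largest exponent k such that 13^k divides n. Factor out: 19 = 13^0 · 19. (Sign doesn't affect v_p.) So v_13(19) = 0.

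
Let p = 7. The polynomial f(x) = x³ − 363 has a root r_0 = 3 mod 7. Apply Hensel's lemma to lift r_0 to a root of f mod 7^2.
r_1 = 10 (mod 49)

Hensel: r_{i+1} = r_i − f(r_i)/f′(r_i) mod 7^{i+2}, where f′(x) = 3x². Iterate:
  r_0 = 3 (mod 7)
  r_1 = 10 (mod 49)
Final: r = 10 with f(r) ≡ 0 mod 7^2.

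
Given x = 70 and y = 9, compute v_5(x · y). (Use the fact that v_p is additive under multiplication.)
v_5(630) = 1

v_p(x) = 1 (factor: 70 = 5^1 · 14); v_p(y) = 0 (factor: 9 = 5^0 · 9). Additivity: v_p(xy) = v_p(x) + v_p(y) = 1 + 0 = 1. (Direct check: xy = 630 = 5^1 · (126).)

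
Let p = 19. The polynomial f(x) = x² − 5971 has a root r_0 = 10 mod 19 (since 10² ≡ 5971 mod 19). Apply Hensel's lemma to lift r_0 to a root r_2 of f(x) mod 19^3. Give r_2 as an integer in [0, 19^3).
r_2 = 1910 (mod 6859)

Hensel's recurrence: r_{i+1} = r_i − f(r_i)·(f′(r_i))^{-1} mod 19^{i+2}, with f′(x) = 2x. Iterate:
  r_0 = 10 (mod 19)
  r_1 = 105 (mod 361)
  r_2 = 1910 (mod 6859)
Final: r_2 = 1910, and one checks f(r_2) ≡ 0 mod 19^3.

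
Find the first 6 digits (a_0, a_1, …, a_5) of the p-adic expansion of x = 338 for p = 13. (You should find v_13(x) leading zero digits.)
(a_0, …, a_5) = (0, 0, 2, 0, 0, 0)

v_13(338) = 2, so a_0 = ... = a_1 = 0. Factor out: x = 13^2 · u with u = 2 a unit in ℤ_13. Expand u iteratively via a_{v+i} = u_i mod 13, u_{i+1} = (u_i − a_{v+i})/13:
  u_0 = 2;  a_2 = 2;  u_1 = (u_0 − 2)/13 = 0
  u_1 = 0;  a_3 = 0;  u_2 = (u_1 − 0)/13 = 0
  u_2 = 0;  a_4 = 0;  u_3 = (u_2 − 0)/13 = 0
  u_3 = 0;  a_5 = 0;  u_4 = (u_3 − 0)/13 = 0
Digits: (0, 0, 2, 0, 0, 0).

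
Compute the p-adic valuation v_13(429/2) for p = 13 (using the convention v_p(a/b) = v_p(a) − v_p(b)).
v_13(429/2) = 1

Factor powers of 13 from the numerator and denominator of the reduced fraction: 429 = 13^1 · 33 and 2 = 13^0 · 2. Apply v_p(a/b) = v_p(a) − v_p(b): v_13(429/2) = 1 − 0 = 1.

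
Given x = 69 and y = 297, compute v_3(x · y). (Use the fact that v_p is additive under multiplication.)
v_3(20493) = 4

v_p(x) = 1 (factor: 69 = 3^1 · 23); v_p(y) = 3 (factor: 297 = 3^3 · 11). Additivity: v_p(xy) = v_p(x) + v_p(y) = 1 + 3 = 4. (Direct check: xy = 20493 = 3^4 · (253).)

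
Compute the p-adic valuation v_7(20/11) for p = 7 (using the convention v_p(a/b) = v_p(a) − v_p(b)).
v_7(20/11) = 0

Factor powers of 7 from the numerator and denominator of the reduced fraction: 20 = 7^0 · 20 and 11 = 7^0 · 11. Apply v_p(a/b) = v_p(a) − v_p(b): v_7(20/11) = 0 − 0 = 0.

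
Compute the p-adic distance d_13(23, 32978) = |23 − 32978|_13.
d_13(23, 32978) = 1/2197

Step 1 — x − y = 23 − 32978 = -32955. Step 2 — v_13(-32955) = 3 (factor: -32955 = −(13^3 · 15); the sign does not affect v_p). Step 3 — |x − y|_13 = 13^{-3} = 1/2197.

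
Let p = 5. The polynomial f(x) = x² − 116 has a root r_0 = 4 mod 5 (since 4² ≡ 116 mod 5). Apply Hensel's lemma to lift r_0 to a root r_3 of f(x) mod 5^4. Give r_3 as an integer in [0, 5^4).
r_3 = 329 (mod 625)

Hensel's recurrence: r_{i+1} = r_i − f(r_i)·(f′(r_i))^{-1} mod 5^{i+2}, with f′(x) = 2x. Iterate:
  r_0 = 4 (mod 5)
  r_1 = 4 (mod 25)
  r_2 = 79 (mod 125)
  r_3 = 329 (mod 625)
Final: r_3 = 329, and one checks f(r_3) ≡ 0 mod 5^4.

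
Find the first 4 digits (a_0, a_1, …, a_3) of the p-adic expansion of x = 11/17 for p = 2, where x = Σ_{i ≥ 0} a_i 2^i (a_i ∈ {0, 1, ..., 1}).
(a_0, …, a_3) = (1, 1, 0, 1)

v_2(11/17) = 0 (numerator and denominator both coprime to 2), so x ∈ ℤ_2^×. Compute digits iteratively via a_i = x_i mod 2, x_{i+1} = (x_i − a_i)/2, with x_0 = x:
  x_0 = 11/17;  a_0 = 1;  x_1 = (x_0 − 1)/2 = -3/17
  x_1 = -3/17;  a_1 = 1;  x_2 = (x_1 − 1)/2 = -10/17
  x_2 = -10/17;  a_2 = 0;  x_3 = (x_2 − 0)/2 = -5/17
  x_3 = -5/17;  a_3 = 1;  x_4 = (x_3 − 1)/2 = -11/17
Digits: (1, 1, 0, 1).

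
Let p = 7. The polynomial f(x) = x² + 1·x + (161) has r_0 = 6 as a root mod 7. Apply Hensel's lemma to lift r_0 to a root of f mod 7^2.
r_1 = 13 (mod 49)

Hensel: r_{i+1} = r_i − f(r_i)·(f′(r_i))^{-1} mod 7^{i+2}, f′(x) = 2x + 1. Iterate:
  r_0 = 6 (mod 7)
  r_1 = 13 (mod 49)
Final: r = 13 satisfies f(r) ≡ 0 mod 7^2.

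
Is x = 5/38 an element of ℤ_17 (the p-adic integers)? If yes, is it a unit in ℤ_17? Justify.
x ∈ ℤ_17^× (unit); v_17(x) = 0

ℤ_17 = {x ∈ ℚ_17 : v_17(x) ≥ 0} and ℤ_17^× = {x ∈ ℤ_17 : v_17(x) = 0}. Here v_17(5/38) = v_17(num) − v_17(den) = 0; compare against these criteria.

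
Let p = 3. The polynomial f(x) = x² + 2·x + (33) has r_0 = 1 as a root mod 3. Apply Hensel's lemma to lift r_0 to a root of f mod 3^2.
r_1 = 1 (mod 9)

Hensel: r_{i+1} = r_i − f(r_i)·(f′(r_i))^{-1} mod 3^{i+2}, f′(x) = 2x + 2. Iterate:
  r_0 = 1 (mod 3)
  r_1 = 1 (mod 9)
Final: r = 1 satisfies f(r) ≡ 0 mod 3^2.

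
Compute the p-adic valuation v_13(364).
v_13(364) = 1

v_13(n) is the largest exponent k such that 13^k divides n. Factor out: 364 = 13^1 · 28. (Sign doesn't affect v_p.) So v_13(364) = 1.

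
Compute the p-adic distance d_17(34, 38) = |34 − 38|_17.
d_17(34, 38) = 1

Step 1 — x − y = 34 − 38 = -4. Step 2 — v_17(-4) = 0 (factor: -4 = −(17^0 · 4); the sign does not affect v_p). Step 3 — |x − y|_17 = 17^{0} = 1.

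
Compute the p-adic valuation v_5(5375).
v_5(5375) = 3

v_5(n) is the largest exponent k such that 5^k divides n. Factor out: 5375 = 5^3 · 43. (Sign doesn't affect v_p.) So v_5(5375) = 3.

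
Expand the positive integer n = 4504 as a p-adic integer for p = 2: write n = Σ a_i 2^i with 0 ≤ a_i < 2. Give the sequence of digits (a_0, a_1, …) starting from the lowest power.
(a_0, a_1, …) = (0, 0, 0, 1, 1, 0, 0, 1, 1, 0, 0, 0, 1)

Repeated division by 2 gives the digits low-to-high: 4504 = 1·2^3 + 1·2^4 + 1·2^7 + 1·2^8 + 1·2^12. Digit sequence: (0, 0, 0, 1, 1, 0, 0, 1, 1, 0, 0, 0, 1).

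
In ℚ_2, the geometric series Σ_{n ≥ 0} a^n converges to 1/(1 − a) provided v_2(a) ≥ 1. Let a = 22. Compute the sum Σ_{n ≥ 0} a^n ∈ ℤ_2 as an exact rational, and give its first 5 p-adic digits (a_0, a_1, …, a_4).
Σ a^n = 1/(1 − a) = -1/21;  first 5 digits = (1, 1, 0, 0, 0)

v_2(a) = 1 ≥ 1, so the series converges in ℤ_2 to 1/(1 − a) = 1/(1 − 22) = -1/21. Expand this rational in ℤ_2: compute digits iteratively via d_i = x_i mod 2, x_{i+1} = (x_i − d_i)/2. The first 5 digits are (1, 1, 0, 0, 0).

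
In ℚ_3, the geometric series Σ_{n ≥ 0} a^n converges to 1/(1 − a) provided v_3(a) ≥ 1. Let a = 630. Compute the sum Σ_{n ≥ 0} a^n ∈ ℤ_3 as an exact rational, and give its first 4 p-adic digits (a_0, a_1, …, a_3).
Σ a^n = 1/(1 − a) = -1/629;  first 4 digits = (1, 0, 1, 2)

v_3(a) = 2 ≥ 1, so the series converges in ℤ_3 to 1/(1 − a) = 1/(1 − 630) = -1/629. Expand this rational in ℤ_3: compute digits iteratively via d_i = x_i mod 3, x_{i+1} = (x_i − d_i)/3. The first 4 digits are (1, 0, 1, 2).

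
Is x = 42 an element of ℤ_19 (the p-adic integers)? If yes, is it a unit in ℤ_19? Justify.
x ∈ ℤ_19^× (unit); v_19(x) = 0

ℤ_19 = {x ∈ ℚ_19 : v_19(x) ≥ 0} and ℤ_19^× = {x ∈ ℤ_19 : v_19(x) = 0}. Here v_19(42) = v_19(num) − v_19(den) = 0; compare against these criteria.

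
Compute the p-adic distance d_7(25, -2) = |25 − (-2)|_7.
d_7(25, -2) = 1

Step 1 — x − y = 25 − (-2) = 27. Step 2 — v_7(27) = 0 (factor: 27 = (7^0 · 27); the sign does not affect v_p). Step 3 — |x − y|_7 = 7^{0} = 1.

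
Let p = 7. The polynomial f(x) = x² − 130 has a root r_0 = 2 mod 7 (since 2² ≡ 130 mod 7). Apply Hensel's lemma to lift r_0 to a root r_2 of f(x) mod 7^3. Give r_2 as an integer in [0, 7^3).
r_2 = 107 (mod 343)

Hensel's recurrence: r_{i+1} = r_i − f(r_i)·(f′(r_i))^{-1} mod 7^{i+2}, with f′(x) = 2x. Iterate:
  r_0 = 2 (mod 7)
  r_1 = 9 (mod 49)
  r_2 = 107 (mod 343)
Final: r_2 = 107, and one checks f(r_2) ≡ 0 mod 7^3.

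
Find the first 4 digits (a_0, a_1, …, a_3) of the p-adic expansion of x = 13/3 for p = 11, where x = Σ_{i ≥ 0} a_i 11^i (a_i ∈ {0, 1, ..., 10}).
(a_0, …, a_3) = (8, 7, 3, 7)

v_11(13/3) = 0 (numerator and denominator both coprime to 11), so x ∈ ℤ_11^×. Compute digits iteratively via a_i = x_i mod 11, x_{i+1} = (x_i − a_i)/11, with x_0 = x:
  x_0 = 13/3;  a_0 = 8;  x_1 = (x_0 − 8)/11 = -1/3
  x_1 = -1/3;  a_1 = 7;  x_2 = (x_1 − 7)/11 = -2/3
  x_2 = -2/3;  a_2 = 3;  x_3 = (x_2 − 3)/11 = -1/3
  x_3 = -1/3;  a_3 = 7;  x_4 = (x_3 − 7)/11 = -2/3
Digits: (8, 7, 3, 7).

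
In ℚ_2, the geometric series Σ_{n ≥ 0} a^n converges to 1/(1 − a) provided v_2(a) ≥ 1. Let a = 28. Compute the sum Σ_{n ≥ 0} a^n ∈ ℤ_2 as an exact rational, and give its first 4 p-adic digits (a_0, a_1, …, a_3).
Σ a^n = 1/(1 − a) = -1/27;  first 4 digits = (1, 0, 1, 1)

v_2(a) = 2 ≥ 1, so the series converges in ℤ_2 to 1/(1 − a) = 1/(1 − 28) = -1/27. Expand this rational in ℤ_2: compute digits iteratively via d_i = x_i mod 2, x_{i+1} = (x_i − d_i)/2. The first 4 digits are (1, 0, 1, 1).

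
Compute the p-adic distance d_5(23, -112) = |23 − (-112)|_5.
d_5(23, -112) = 1/5

Step 1 — x − y = 23 − (-112) = 135. Step 2 — v_5(135) = 1 (factor: 135 = (5^1 · 27); the sign does not affect v_p). Step 3 — |x − y|_5 = 5^{-1} = 1/5.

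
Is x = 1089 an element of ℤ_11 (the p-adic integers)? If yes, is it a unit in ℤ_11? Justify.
x ∈ ℤ_11 but not a unit; v_11(x) = 2 > 0

ℤ_11 = {x ∈ ℚ_11 : v_11(x) ≥ 0} and ℤ_11^× = {x ∈ ℤ_11 : v_11(x) = 0}. Here v_11(1089) = v_11(num) − v_11(den) = 2; compare against these criteria.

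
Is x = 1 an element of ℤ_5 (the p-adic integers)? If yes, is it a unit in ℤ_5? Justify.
x ∈ ℤ_5^× (unit); v_5(x) = 0

ℤ_5 = {x ∈ ℚ_5 : v_5(x) ≥ 0} and ℤ_5^× = {x ∈ ℤ_5 : v_5(x) = 0}. Here v_5(1) = v_5(num) − v_5(den) = 0; compare against these criteria.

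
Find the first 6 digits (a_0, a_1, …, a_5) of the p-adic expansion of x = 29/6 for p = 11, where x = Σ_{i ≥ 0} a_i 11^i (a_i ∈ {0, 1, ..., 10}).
(a_0, …, a_5) = (3, 2, 9, 1, 9, 1)

v_11(29/6) = 0 (numerator and denominator both coprime to 11), so x ∈ ℤ_11^×. Compute digits iteratively via a_i = x_i mod 11, x_{i+1} = (x_i − a_i)/11, with x_0 = x:
  x_0 = 29/6;  a_0 = 3;  x_1 = (x_0 − 3)/11 = 1/6
  x_1 = 1/6;  a_1 = 2;  x_2 = (x_1 − 2)/11 = -1/6
  x_2 = -1/6;  a_2 = 9;  x_3 = (x_2 − 9)/11 = -5/6
  x_3 = -5/6;  a_3 = 1;  x_4 = (x_3 − 1)/11 = -1/6
  x_4 = -1/6;  a_4 = 9;  x_5 = (x_4 − 9)/11 = -5/6
  x_5 = -5/6;  a_5 = 1;  x_6 = (x_5 − 1)/11 = -1/6
Digits: (3, 2, 9, 1, 9, 1).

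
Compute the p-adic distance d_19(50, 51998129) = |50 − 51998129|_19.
d_19(50, 51998129) = 1/2476099

Step 1 — x − y = 50 − 51998129 = -51998079. Step 2 — v_19(-51998079) = 5 (factor: -51998079 = −(19^5 · 21); the sign does not affect v_p). Step 3 — |x − y|_19 = 19^{-5} = 1/2476099.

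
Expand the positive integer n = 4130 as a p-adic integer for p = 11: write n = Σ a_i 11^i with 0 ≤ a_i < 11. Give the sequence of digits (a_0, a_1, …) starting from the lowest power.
(a_0, a_1, …) = (5, 1, 1, 3)

Repeated division by 11 gives the digits low-to-high: 4130 = 5 + 1·11^1 + 1·11^2 + 3·11^3. Digit sequence: (5, 1, 1, 3).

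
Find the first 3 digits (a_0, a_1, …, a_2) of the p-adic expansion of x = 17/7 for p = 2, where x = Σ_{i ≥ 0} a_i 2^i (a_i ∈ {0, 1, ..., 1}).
(a_0, …, a_2) = (1, 1, 1)

v_2(17/7) = 0 (numerator and denominator both coprime to 2), so x ∈ ℤ_2^×. Compute digits iteratively via a_i = x_i mod 2, x_{i+1} = (x_i − a_i)/2, with x_0 = x:
  x_0 = 17/7;  a_0 = 1;  x_1 = (x_0 − 1)/2 = 5/7
  x_1 = 5/7;  a_1 = 1;  x_2 = (x_1 − 1)/2 = -1/7
  x_2 = -1/7;  a_2 = 1;  x_3 = (x_2 − 1)/2 = -4/7
Digits: (1, 1, 1).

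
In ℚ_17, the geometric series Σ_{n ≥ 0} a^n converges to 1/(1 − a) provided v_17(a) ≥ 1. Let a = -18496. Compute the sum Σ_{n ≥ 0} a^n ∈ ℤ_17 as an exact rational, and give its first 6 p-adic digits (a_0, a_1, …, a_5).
Σ a^n = 1/(1 − a) = 1/18497;  first 6 digits = (1, 0, 4, 13, 15, 2)

v_17(a) = 2 ≥ 1, so the series converges in ℤ_17 to 1/(1 − a) = 1/(1 − (-18496)) = 1/18497. Expand this rational in ℤ_17: compute digits iteratively via d_i = x_i mod 17, x_{i+1} = (x_i − d_i)/17. The first 6 digits are (1, 0, 4, 13, 15, 2).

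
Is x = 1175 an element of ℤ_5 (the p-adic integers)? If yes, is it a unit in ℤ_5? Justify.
x ∈ ℤ_5 but not a unit; v_5(x) = 2 > 0

ℤ_5 = {x ∈ ℚ_5 : v_5(x) ≥ 0} and ℤ_5^× = {x ∈ ℤ_5 : v_5(x) = 0}. Here v_5(1175) = v_5(num) − v_5(den) = 2; compare against these criteria.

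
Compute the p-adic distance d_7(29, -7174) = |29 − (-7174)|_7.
d_7(29, -7174) = 1/2401

Step 1 — x − y = 29 − (-7174) = 7203. Step 2 — v_7(7203) = 4 (factor: 7203 = (7^4 · 3); the sign does not affect v_p). Step 3 — |x − y|_7 = 7^{-4} = 1/2401.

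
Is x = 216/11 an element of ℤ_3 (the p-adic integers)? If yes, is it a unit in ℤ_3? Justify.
x ∈ ℤ_3 but not a unit; v_3(x) = 3 > 0

ℤ_3 = {x ∈ ℚ_3 : v_3(x) ≥ 0} and ℤ_3^× = {x ∈ ℤ_3 : v_3(x) = 0}. Here v_3(216/11) = v_3(num) − v_3(den) = 3; compare against these criteria.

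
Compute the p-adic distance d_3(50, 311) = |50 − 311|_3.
d_3(50, 311) = 1/9

Step 1 — x − y = 50 − 311 = -261. Step 2 — v_3(-261) = 2 (factor: -261 = −(3^2 · 29); the sign does not affect v_p). Step 3 — |x − y|_3 = 3^{-2} = 1/9.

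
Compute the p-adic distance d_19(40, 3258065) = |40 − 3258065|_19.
d_19(40, 3258065) = 1/130321

Step 1 — x − y = 40 − 3258065 = -3258025. Step 2 — v_19(-3258025) = 4 (factor: -3258025 = −(19^4 · 25); the sign does not affect v_p). Step 3 — |x − y|_19 = 19^{-4} = 1/130321.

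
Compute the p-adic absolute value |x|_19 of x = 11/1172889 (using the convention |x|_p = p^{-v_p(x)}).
|11/1172889|_19 = 130321

Step 1 — compute v_19(x) by factoring powers of 19 out of the numerator and denominator: v_19(11/1172889) = -4. Step 2 — apply |x|_p = p^{-v_p(x)} = 19^{4} = 130321.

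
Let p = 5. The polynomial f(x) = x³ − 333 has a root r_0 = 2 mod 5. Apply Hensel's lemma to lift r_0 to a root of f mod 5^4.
r_3 = 602 (mod 625)

Hensel: r_{i+1} = r_i − f(r_i)/f′(r_i) mod 5^{i+2}, where f′(x) = 3x². Iterate:
  r_0 = 2 (mod 5)
  r_1 = 2 (mod 25)
  r_2 = 102 (mod 125)
  r_3 = 602 (mod 625)
Final: r = 602 with f(r) ≡ 0 mod 5^4.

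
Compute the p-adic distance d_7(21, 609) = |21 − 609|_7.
d_7(21, 609) = 1/49

Step 1 — x − y = 21 − 609 = -588. Step 2 — v_7(-588) = 2 (factor: -588 = −(7^2 · 12); the sign does not affect v_p). Step 3 — |x − y|_7 = 7^{-2} = 1/49.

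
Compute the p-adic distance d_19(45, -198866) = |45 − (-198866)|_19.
d_19(45, -198866) = 1/6859

Step 1 — x − y = 45 − (-198866) = 198911. Step 2 — v_19(198911) = 3 (factor: 198911 = (19^3 · 29); the sign does not affect v_p). Step 3 — |x − y|_19 = 19^{-3} = 1/6859.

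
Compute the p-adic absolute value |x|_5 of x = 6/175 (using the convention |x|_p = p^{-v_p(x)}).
|6/175|_5 = 25

Step 1 — compute v_5(x) by factoring powers of 5 out of the numerator and denominator: v_5(6/175) = -2. Step 2 — apply |x|_p = p^{-v_p(x)} = 5^{2} = 25.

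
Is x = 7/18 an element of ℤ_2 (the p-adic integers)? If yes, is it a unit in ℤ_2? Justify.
x ∉ ℤ_2 (v_2(x) = -1 < 0)

ℤ_2 = {x ∈ ℚ_2 : v_2(x) ≥ 0} and ℤ_2^× = {x ∈ ℤ_2 : v_2(x) = 0}. Here v_2(7/18) = v_2(num) − v_2(den) = -1; compare against these criteria.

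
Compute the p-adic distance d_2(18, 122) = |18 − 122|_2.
d_2(18, 122) = 1/8

Step 1 — x − y = 18 − 122 = -104. Step 2 — v_2(-104) = 3 (factor: -104 = −(2^3 · 13); the sign does not affect v_p). Step 3 — |x − y|_2 = 2^{-3} = 1/8.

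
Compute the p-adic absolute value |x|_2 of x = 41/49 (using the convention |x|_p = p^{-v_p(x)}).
|41/49|_2 = 1

Step 1 — compute v_2(x) by factoring powers of 2 out of the numerator and denominator: v_2(41/49) = 0. Step 2 — apply |x|_p = p^{-v_p(x)} = 2^{0} = 1.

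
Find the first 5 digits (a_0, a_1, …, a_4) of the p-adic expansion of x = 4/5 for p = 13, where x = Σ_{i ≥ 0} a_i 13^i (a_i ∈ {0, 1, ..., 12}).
(a_0, …, a_4) = (6, 10, 7, 2, 5)

v_13(4/5) = 0 (numerator and denominator both coprime to 13), so x ∈ ℤ_13^×. Compute digits iteratively via a_i = x_i mod 13, x_{i+1} = (x_i − a_i)/13, with x_0 = x:
  x_0 = 4/5;  a_0 = 6;  x_1 = (x_0 − 6)/13 = -2/5
  x_1 = -2/5;  a_1 = 10;  x_2 = (x_1 − 10)/13 = -4/5
  x_2 = -4/5;  a_2 = 7;  x_3 = (x_2 − 7)/13 = -3/5
  x_3 = -3/5;  a_3 = 2;  x_4 = (x_3 − 2)/13 = -1/5
  x_4 = -1/5;  a_4 = 5;  x_5 = (x_4 − 5)/13 = -2/5
Digits: (6, 10, 7, 2, 5).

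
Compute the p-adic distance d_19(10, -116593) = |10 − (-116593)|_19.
d_19(10, -116593) = 1/6859

Step 1 — x − y = 10 − (-116593) = 116603. Step 2 — v_19(116603) = 3 (factor: 116603 = (19^3 · 17); the sign does not affect v_p). Step 3 — |x − y|_19 = 19^{-3} = 1/6859.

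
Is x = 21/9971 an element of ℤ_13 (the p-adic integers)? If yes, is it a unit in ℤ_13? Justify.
x ∉ ℤ_13 (v_13(x) = -2 < 0)

ℤ_13 = {x ∈ ℚ_13 : v_13(x) ≥ 0} and ℤ_13^× = {x ∈ ℤ_13 : v_13(x) = 0}. Here v_13(21/9971) = v_13(num) − v_13(den) = -2; compare against these criteria.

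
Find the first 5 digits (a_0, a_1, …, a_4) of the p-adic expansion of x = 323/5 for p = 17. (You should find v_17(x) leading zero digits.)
(a_0, …, a_4) = (0, 14, 13, 6, 3)

v_17(323/5) = 1, so a_0 = ... = a_0 = 0. Factor out: x = 17^1 · u with u = 19/5 a unit in ℤ_17. Expand u iteratively via a_{v+i} = u_i mod 17, u_{i+1} = (u_i − a_{v+i})/17:
  u_0 = 19/5;  a_1 = 14;  u_1 = (u_0 − 14)/17 = -3/5
  u_1 = -3/5;  a_2 = 13;  u_2 = (u_1 − 13)/17 = -4/5
  u_2 = -4/5;  a_3 = 6;  u_3 = (u_2 − 6)/17 = -2/5
  u_3 = -2/5;  a_4 = 3;  u_4 = (u_3 − 3)/17 = -1/5
Digits: (0, 14, 13, 6, 3).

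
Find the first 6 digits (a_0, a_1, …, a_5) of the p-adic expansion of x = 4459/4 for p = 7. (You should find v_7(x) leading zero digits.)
(a_0, …, a_5) = (0, 0, 0, 5, 5, 1)

v_7(4459/4) = 3, so a_0 = ... = a_2 = 0. Factor out: x = 7^3 · u with u = 13/4 a unit in ℤ_7. Expand u iteratively via a_{v+i} = u_i mod 7, u_{i+1} = (u_i − a_{v+i})/7:
  u_0 = 13/4;  a_3 = 5;  u_1 = (u_0 − 5)/7 = -1/4
  u_1 = -1/4;  a_4 = 5;  u_2 = (u_1 − 5)/7 = -3/4
  u_2 = -3/4;  a_5 = 1;  u_3 = (u_2 − 1)/7 = -1/4
Digits: (0, 0, 0, 5, 5, 1).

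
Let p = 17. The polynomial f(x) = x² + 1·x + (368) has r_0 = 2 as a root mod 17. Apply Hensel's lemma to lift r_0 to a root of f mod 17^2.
r_1 = 274 (mod 289)

Hensel: r_{i+1} = r_i − f(r_i)·(f′(r_i))^{-1} mod 17^{i+2}, f′(x) = 2x + 1. Iterate:
  r_0 = 2 (mod 17)
  r_1 = 274 (mod 289)
Final: r = 274 satisfies f(r) ≡ 0 mod 17^2.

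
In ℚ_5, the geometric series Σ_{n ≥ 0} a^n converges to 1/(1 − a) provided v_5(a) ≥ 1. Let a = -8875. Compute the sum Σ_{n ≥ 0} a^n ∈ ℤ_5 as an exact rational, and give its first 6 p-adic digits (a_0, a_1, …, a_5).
Σ a^n = 1/(1 − a) = 1/8876;  first 6 digits = (1, 0, 0, 4, 0, 2)

v_5(a) = 3 ≥ 1, so the series converges in ℤ_5 to 1/(1 − a) = 1/(1 − (-8875)) = 1/8876. Expand this rational in ℤ_5: compute digits iteratively via d_i = x_i mod 5, x_{i+1} = (x_i − d_i)/5. The first 6 digits are (1, 0, 0, 4, 0, 2).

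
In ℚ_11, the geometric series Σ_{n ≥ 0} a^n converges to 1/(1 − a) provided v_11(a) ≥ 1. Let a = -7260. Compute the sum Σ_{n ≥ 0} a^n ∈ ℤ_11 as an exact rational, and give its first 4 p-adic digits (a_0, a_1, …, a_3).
Σ a^n = 1/(1 − a) = 1/7261;  first 4 digits = (1, 0, 6, 5)

v_11(a) = 2 ≥ 1, so the series converges in ℤ_11 to 1/(1 − a) = 1/(1 − (-7260)) = 1/7261. Expand this rational in ℤ_11: compute digits iteratively via d_i = x_i mod 11, x_{i+1} = (x_i − d_i)/11. The first 4 digits are (1, 0, 6, 5).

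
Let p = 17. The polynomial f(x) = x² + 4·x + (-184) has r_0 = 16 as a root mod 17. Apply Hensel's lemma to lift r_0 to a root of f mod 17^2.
r_1 = 237 (mod 289)

Hensel: r_{i+1} = r_i − f(r_i)·(f′(r_i))^{-1} mod 17^{i+2}, f′(x) = 2x + 4. Iterate:
  r_0 = 16 (mod 17)
  r_1 = 237 (mod 289)
Final: r = 237 satisfies f(r) ≡ 0 mod 17^2.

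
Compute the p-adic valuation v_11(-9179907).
v_11(-9179907) = 5

v_11(n) is the largest exponent k such that 11^k divides n. Factor out: -9179907 = -11^5 · 57. (Sign doesn't affect v_p.) So v_11(-9179907) = 5.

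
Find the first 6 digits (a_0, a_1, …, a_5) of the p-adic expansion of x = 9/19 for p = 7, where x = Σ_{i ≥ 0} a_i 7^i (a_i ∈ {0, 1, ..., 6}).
(a_0, …, a_5) = (6, 4, 3, 5, 4, 3)

v_7(9/19) = 0 (numerator and denominator both coprime to 7), so x ∈ ℤ_7^×. Compute digits iteratively via a_i = x_i mod 7, x_{i+1} = (x_i − a_i)/7, with x_0 = x:
  x_0 = 9/19;  a_0 = 6;  x_1 = (x_0 − 6)/7 = -15/19
  x_1 = -15/19;  a_1 = 4;  x_2 = (x_1 − 4)/7 = -13/19
  x_2 = -13/19;  a_2 = 3;  x_3 = (x_2 − 3)/7 = -10/19
  x_3 = -10/19;  a_3 = 5;  x_4 = (x_3 − 5)/7 = -15/19
  x_4 = -15/19;  a_4 = 4;  x_5 = (x_4 − 4)/7 = -13/19
  x_5 = -13/19;  a_5 = 3;  x_6 = (x_5 − 3)/7 = -10/19
Digits: (6, 4, 3, 5, 4, 3).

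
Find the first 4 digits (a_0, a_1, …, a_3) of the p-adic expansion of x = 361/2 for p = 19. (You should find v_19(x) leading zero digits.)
(a_0, …, a_3) = (0, 0, 10, 9)

v_19(361/2) = 2, so a_0 = ... = a_1 = 0. Factor out: x = 19^2 · u with u = 1/2 a unit in ℤ_19. Expand u iteratively via a_{v+i} = u_i mod 19, u_{i+1} = (u_i − a_{v+i})/19:
  u_0 = 1/2;  a_2 = 10;  u_1 = (u_0 − 10)/19 = -1/2
  u_1 = -1/2;  a_3 = 9;  u_2 = (u_1 − 9)/19 = -1/2
Digits: (0, 0, 10, 9).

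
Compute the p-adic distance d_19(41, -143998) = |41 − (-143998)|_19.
d_19(41, -143998) = 1/6859

Step 1 — x − y = 41 − (-143998) = 144039. Step 2 — v_19(144039) = 3 (factor: 144039 = (19^3 · 21); the sign does not affect v_p). Step 3 — |x − y|_19 = 19^{-3} = 1/6859.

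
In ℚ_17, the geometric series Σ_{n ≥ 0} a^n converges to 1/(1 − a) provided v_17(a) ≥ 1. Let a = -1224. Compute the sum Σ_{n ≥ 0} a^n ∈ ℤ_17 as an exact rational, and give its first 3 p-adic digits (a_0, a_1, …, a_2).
Σ a^n = 1/(1 − a) = 1/1225;  first 3 digits = (1, 13, 11)

v_17(a) = 1 ≥ 1, so the series converges in ℤ_17 to 1/(1 − a) = 1/(1 − (-1224)) = 1/1225. Expand this rational in ℤ_17: compute digits iteratively via d_i = x_i mod 17, x_{i+1} = (x_i − d_i)/17. The first 3 digits are (1, 13, 11).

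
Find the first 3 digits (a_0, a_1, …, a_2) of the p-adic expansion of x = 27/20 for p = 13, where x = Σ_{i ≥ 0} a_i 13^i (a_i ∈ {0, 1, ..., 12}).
(a_0, …, a_2) = (2, 11, 5)

v_13(27/20) = 0 (numerator and denominator both coprime to 13), so x ∈ ℤ_13^×. Compute digits iteratively via a_i = x_i mod 13, x_{i+1} = (x_i − a_i)/13, with x_0 = x:
  x_0 = 27/20;  a_0 = 2;  x_1 = (x_0 − 2)/13 = -1/20
  x_1 = -1/20;  a_1 = 11;  x_2 = (x_1 − 11)/13 = -17/20
  x_2 = -17/20;  a_2 = 5;  x_3 = (x_2 − 5)/13 = -9/20
Digits: (2, 11, 5).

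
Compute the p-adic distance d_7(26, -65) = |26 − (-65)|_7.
d_7(26, -65) = 1/7

Step 1 — x − y = 26 − (-65) = 91. Step 2 — v_7(91) = 1 (factor: 91 = (7^1 · 13); the sign does not affect v_p). Step 3 — |x − y|_7 = 7^{-1} = 1/7.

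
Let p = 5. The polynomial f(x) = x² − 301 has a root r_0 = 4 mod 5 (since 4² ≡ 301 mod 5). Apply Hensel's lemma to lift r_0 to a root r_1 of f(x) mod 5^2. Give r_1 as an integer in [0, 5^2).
r_1 = 24 (mod 25)

Hensel's recurrence: r_{i+1} = r_i − f(r_i)·(f′(r_i))^{-1} mod 5^{i+2}, with f′(x) = 2x. Iterate:
  r_0 = 4 (mod 5)
  r_1 = 24 (mod 25)
Final: r_1 = 24, and one checks f(r_1) ≡ 0 mod 5^2.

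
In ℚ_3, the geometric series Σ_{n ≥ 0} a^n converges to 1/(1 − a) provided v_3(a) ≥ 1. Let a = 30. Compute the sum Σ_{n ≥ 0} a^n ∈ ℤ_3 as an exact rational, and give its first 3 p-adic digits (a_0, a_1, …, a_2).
Σ a^n = 1/(1 − a) = -1/29;  first 3 digits = (1, 1, 1)

v_3(a) = 1 ≥ 1, so the series converges in ℤ_3 to 1/(1 − a) = 1/(1 − 30) = -1/29. Expand this rational in ℤ_3: compute digits iteratively via d_i = x_i mod 3, x_{i+1} = (x_i − d_i)/3. The first 3 digits are (1, 1, 1).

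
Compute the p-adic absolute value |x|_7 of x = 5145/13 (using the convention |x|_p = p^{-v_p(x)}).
|5145/13|_7 = 1/343

Step 1 — compute v_7(x) by factoring powers of 7 out of the numerator and denominator: v_7(5145/13) = 3. Step 2 — apply |x|_p = p^{-v_p(x)} = 7^{-3} = 1/343.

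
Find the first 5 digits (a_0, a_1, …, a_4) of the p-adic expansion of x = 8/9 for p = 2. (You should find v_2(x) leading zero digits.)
(a_0, …, a_4) = (0, 0, 0, 1, 0)

v_2(8/9) = 3, so a_0 = ... = a_2 = 0. Factor out: x = 2^3 · u with u = 1/9 a unit in ℤ_2. Expand u iteratively via a_{v+i} = u_i mod 2, u_{i+1} = (u_i − a_{v+i})/2:
  u_0 = 1/9;  a_3 = 1;  u_1 = (u_0 − 1)/2 = -4/9
  u_1 = -4/9;  a_4 = 0;  u_2 = (u_1 − 0)/2 = -2/9
Digits: (0, 0, 0, 1, 0).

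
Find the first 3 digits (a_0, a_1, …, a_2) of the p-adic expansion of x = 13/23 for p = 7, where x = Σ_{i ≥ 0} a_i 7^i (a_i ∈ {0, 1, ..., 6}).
(a_0, …, a_2) = (3, 3, 5)

v_7(13/23) = 0 (numerator and denominator both coprime to 7), so x ∈ ℤ_7^×. Compute digits iteratively via a_i = x_i mod 7, x_{i+1} = (x_i − a_i)/7, with x_0 = x:
  x_0 = 13/23;  a_0 = 3;  x_1 = (x_0 − 3)/7 = -8/23
  x_1 = -8/23;  a_1 = 3;  x_2 = (x_1 − 3)/7 = -11/23
  x_2 = -11/23;  a_2 = 5;  x_3 = (x_2 − 5)/7 = -18/23
Digits: (3, 3, 5).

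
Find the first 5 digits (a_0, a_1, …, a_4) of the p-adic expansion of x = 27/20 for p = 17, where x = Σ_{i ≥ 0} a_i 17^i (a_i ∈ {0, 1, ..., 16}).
(a_0, …, a_4) = (9, 14, 0, 11, 7)

v_17(27/20) = 0 (numerator and denominator both coprime to 17), so x ∈ ℤ_17^×. Compute digits iteratively via a_i = x_i mod 17, x_{i+1} = (x_i − a_i)/17, with x_0 = x:
  x_0 = 27/20;  a_0 = 9;  x_1 = (x_0 − 9)/17 = -9/20
  x_1 = -9/20;  a_1 = 14;  x_2 = (x_1 − 14)/17 = -17/20
  x_2 = -17/20;  a_2 = 0;  x_3 = (x_2 − 0)/17 = -1/20
  x_3 = -1/20;  a_3 = 11;  x_4 = (x_3 − 11)/17 = -13/20
  x_4 = -13/20;  a_4 = 7;  x_5 = (x_4 − 7)/17 = -9/20
Digits: (9, 14, 0, 11, 7).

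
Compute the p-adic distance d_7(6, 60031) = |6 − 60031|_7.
d_7(6, 60031) = 1/2401

Step 1 — x − y = 6 − 60031 = -60025. Step 2 — v_7(-60025) = 4 (factor: -60025 = −(7^4 · 25); the sign does not affect v_p). Step 3 — |x − y|_7 = 7^{-4} = 1/2401.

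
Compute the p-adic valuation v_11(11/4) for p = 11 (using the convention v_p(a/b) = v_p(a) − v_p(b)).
v_11(11/4) = 1

Factor powers of 11 from the numerator and denominator of the reduced fraction: 11 = 11^1 · 1 and 4 = 11^0 · 4. Apply v_p(a/b) = v_p(a) − v_p(b): v_11(11/4) = 1 − 0 = 1.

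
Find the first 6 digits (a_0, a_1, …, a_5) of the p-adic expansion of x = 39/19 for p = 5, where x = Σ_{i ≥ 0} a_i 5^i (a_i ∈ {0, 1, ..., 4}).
(a_0, …, a_5) = (1, 1, 3, 2, 0, 2)

v_5(39/19) = 0 (numerator and denominator both coprime to 5), so x ∈ ℤ_5^×. Compute digits iteratively via a_i = x_i mod 5, x_{i+1} = (x_i − a_i)/5, with x_0 = x:
  x_0 = 39/19;  a_0 = 1;  x_1 = (x_0 − 1)/5 = 4/19
  x_1 = 4/19;  a_1 = 1;  x_2 = (x_1 − 1)/5 = -3/19
  x_2 = -3/19;  a_2 = 3;  x_3 = (x_2 − 3)/5 = -12/19
  x_3 = -12/19;  a_3 = 2;  x_4 = (x_3 − 2)/5 = -10/19
  x_4 = -10/19;  a_4 = 0;  x_5 = (x_4 − 0)/5 = -2/19
  x_5 = -2/19;  a_5 = 2;  x_6 = (x_5 − 2)/5 = -8/19
Digits: (1, 1, 3, 2, 0, 2).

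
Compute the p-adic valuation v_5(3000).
v_5(3000) = 3

v_5(n) is the largest exponent k such that 5^k divides n. Factor out: 3000 = 5^3 · 24. (Sign doesn't affect v_p.) So v_5(3000) = 3.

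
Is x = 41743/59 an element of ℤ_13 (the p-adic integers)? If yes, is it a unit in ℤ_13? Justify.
x ∈ ℤ_13 but not a unit; v_13(x) = 3 > 0

ℤ_13 = {x ∈ ℚ_13 : v_13(x) ≥ 0} and ℤ_13^× = {x ∈ ℤ_13 : v_13(x) = 0}. Here v_13(41743/59) = v_13(num) − v_13(den) = 3; compare against these criteria.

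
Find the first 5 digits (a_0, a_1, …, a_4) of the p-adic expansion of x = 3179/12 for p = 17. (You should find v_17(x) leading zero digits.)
(a_0, …, a_4) = (0, 0, 8, 1, 7)

v_17(3179/12) = 2, so a_0 = ... = a_1 = 0. Factor out: x = 17^2 · u with u = 11/12 a unit in ℤ_17. Expand u iteratively via a_{v+i} = u_i mod 17, u_{i+1} = (u_i − a_{v+i})/17:
  u_0 = 11/12;  a_2 = 8;  u_1 = (u_0 − 8)/17 = -5/12
  u_1 = -5/12;  a_3 = 1;  u_2 = (u_1 − 1)/17 = -1/12
  u_2 = -1/12;  a_4 = 7;  u_3 = (u_2 − 7)/17 = -5/12
Digits: (0, 0, 8, 1, 7).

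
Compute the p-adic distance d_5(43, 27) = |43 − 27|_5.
d_5(43, 27) = 1

Step 1 — x − y = 43 − 27 = 16. Step 2 — v_5(16) = 0 (factor: 16 = (5^0 · 16); the sign does not affect v_p). Step 3 — |x − y|_5 = 5^{0} = 1.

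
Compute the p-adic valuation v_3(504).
v_3(504) = 2

v_3(n) is the largest exponent k such that 3^k divides n. Factor out: 504 = 3^2 · 56. (Sign doesn't affect v_p.) So v_3(504) = 2.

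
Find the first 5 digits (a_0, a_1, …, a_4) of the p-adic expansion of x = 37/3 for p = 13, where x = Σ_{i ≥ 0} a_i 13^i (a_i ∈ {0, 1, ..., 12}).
(a_0, …, a_4) = (8, 9, 8, 8, 8)

v_13(37/3) = 0 (numerator and denominator both coprime to 13), so x ∈ ℤ_13^×. Compute digits iteratively via a_i = x_i mod 13, x_{i+1} = (x_i − a_i)/13, with x_0 = x:
  x_0 = 37/3;  a_0 = 8;  x_1 = (x_0 − 8)/13 = 1/3
  x_1 = 1/3;  a_1 = 9;  x_2 = (x_1 − 9)/13 = -2/3
  x_2 = -2/3;  a_2 = 8;  x_3 = (x_2 − 8)/13 = -2/3
  x_3 = -2/3;  a_3 = 8;  x_4 = (x_3 − 8)/13 = -2/3
  x_4 = -2/3;  a_4 = 8;  x_5 = (x_4 − 8)/13 = -2/3
Digits: (8, 9, 8, 8, 8).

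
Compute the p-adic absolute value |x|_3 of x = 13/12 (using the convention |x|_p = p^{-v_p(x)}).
|13/12|_3 = 3

Step 1 — compute v_3(x) by factoring powers of 3 out of the numerator and denominator: v_3(13/12) = -1. Step 2 — apply |x|_p = p^{-v_p(x)} = 3^{1} = 3.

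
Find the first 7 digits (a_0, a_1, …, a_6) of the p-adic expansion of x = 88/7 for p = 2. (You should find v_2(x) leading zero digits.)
(a_0, …, a_6) = (0, 0, 0, 1, 0, 1, 1)

v_2(88/7) = 3, so a_0 = ... = a_2 = 0. Factor out: x = 2^3 · u with u = 11/7 a unit in ℤ_2. Expand u iteratively via a_{v+i} = u_i mod 2, u_{i+1} = (u_i − a_{v+i})/2:
  u_0 = 11/7;  a_3 = 1;  u_1 = (u_0 − 1)/2 = 2/7
  u_1 = 2/7;  a_4 = 0;  u_2 = (u_1 − 0)/2 = 1/7
  u_2 = 1/7;  a_5 = 1;  u_3 = (u_2 − 1)/2 = -3/7
  u_3 = -3/7;  a_6 = 1;  u_4 = (u_3 − 1)/2 = -5/7
Digits: (0, 0, 0, 1, 0, 1, 1).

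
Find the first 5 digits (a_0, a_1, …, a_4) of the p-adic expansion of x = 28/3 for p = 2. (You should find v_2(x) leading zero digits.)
(a_0, …, a_4) = (0, 0, 1, 0, 1)

v_2(28/3) = 2, so a_0 = ... = a_1 = 0. Factor out: x = 2^2 · u with u = 7/3 a unit in ℤ_2. Expand u iteratively via a_{v+i} = u_i mod 2, u_{i+1} = (u_i − a_{v+i})/2:
  u_0 = 7/3;  a_2 = 1;  u_1 = (u_0 − 1)/2 = 2/3
  u_1 = 2/3;  a_3 = 0;  u_2 = (u_1 − 0)/2 = 1/3
  u_2 = 1/3;  a_4 = 1;  u_3 = (u_2 − 1)/2 = -1/3
Digits: (0, 0, 1, 0, 1).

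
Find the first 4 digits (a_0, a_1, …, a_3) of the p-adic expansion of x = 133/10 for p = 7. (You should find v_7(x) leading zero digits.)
(a_0, …, a_3) = (0, 4, 6, 4)

v_7(133/10) = 1, so a_0 = ... = a_0 = 0. Factor out: x = 7^1 · u with u = 19/10 a unit in ℤ_7. Expand u iteratively via a_{v+i} = u_i mod 7, u_{i+1} = (u_i − a_{v+i})/7:
  u_0 = 19/10;  a_1 = 4;  u_1 = (u_0 − 4)/7 = -3/10
  u_1 = -3/10;  a_2 = 6;  u_2 = (u_1 − 6)/7 = -9/10
  u_2 = -9/10;  a_3 = 4;  u_3 = (u_2 − 4)/7 = -7/10
Digits: (0, 4, 6, 4).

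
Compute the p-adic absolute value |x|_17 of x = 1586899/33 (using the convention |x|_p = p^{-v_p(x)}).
|1586899/33|_17 = 1/83521

Step 1 — compute v_17(x) by factoring powers of 17 out of the numerator and denominator: v_17(1586899/33) = 4. Step 2 — apply |x|_p = p^{-v_p(x)} = 17^{-4} = 1/83521.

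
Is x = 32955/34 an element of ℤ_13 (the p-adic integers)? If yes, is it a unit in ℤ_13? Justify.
x ∈ ℤ_13 but not a unit; v_13(x) = 3 > 0

ℤ_13 = {x ∈ ℚ_13 : v_13(x) ≥ 0} and ℤ_13^× = {x ∈ ℤ_13 : v_13(x) = 0}. Here v_13(32955/34) = v_13(num) − v_13(den) = 3; compare against these criteria.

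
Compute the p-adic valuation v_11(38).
v_11(38) = 0

v_11(n) is the largest exponent k such that 11^k divides n. Factor out: 38 = 11^0 · 38. (Sign doesn't affect v_p.) So v_11(38) = 0.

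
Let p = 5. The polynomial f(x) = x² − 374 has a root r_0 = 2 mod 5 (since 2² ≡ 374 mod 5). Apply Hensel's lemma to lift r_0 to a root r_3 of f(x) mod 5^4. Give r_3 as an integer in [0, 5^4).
r_3 = 432 (mod 625)

Hensel's recurrence: r_{i+1} = r_i − f(r_i)·(f′(r_i))^{-1} mod 5^{i+2}, with f′(x) = 2x. Iterate:
  r_0 = 2 (mod 5)
  r_1 = 7 (mod 25)
  r_2 = 57 (mod 125)
  r_3 = 432 (mod 625)
Final: r_3 = 432, and one checks f(r_3) ≡ 0 mod 5^4.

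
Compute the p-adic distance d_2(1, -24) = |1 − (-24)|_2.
d_2(1, -24) = 1

Step 1 — x − y = 1 − (-24) = 25. Step 2 — v_2(25) = 0 (factor: 25 = (2^0 · 25); the sign does not affect v_p). Step 3 — |x − y|_2 = 2^{0} = 1.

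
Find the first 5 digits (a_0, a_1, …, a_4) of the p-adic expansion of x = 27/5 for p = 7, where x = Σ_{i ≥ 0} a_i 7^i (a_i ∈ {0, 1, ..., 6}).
(a_0, …, a_4) = (4, 3, 1, 4, 5)

v_7(27/5) = 0 (numerator and denominator both coprime to 7), so x ∈ ℤ_7^×. Compute digits iteratively via a_i = x_i mod 7, x_{i+1} = (x_i − a_i)/7, with x_0 = x:
  x_0 = 27/5;  a_0 = 4;  x_1 = (x_0 − 4)/7 = 1/5
  x_1 = 1/5;  a_1 = 3;  x_2 = (x_1 − 3)/7 = -2/5
  x_2 = -2/5;  a_2 = 1;  x_3 = (x_2 − 1)/7 = -1/5
  x_3 = -1/5;  a_3 = 4;  x_4 = (x_3 − 4)/7 = -3/5
  x_4 = -3/5;  a_4 = 5;  x_5 = (x_4 − 5)/7 = -4/5
Digits: (4, 3, 1, 4, 5).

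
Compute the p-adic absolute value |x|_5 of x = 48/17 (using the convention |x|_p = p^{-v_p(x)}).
|48/17|_5 = 1

Step 1 — compute v_5(x) by factoring powers of 5 out of the numerator and denominator: v_5(48/17) = 0. Step 2 — apply |x|_p = p^{-v_p(x)} = 5^{0} = 1.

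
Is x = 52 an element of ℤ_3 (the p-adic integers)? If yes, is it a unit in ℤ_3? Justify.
x ∈ ℤ_3^× (unit); v_3(x) = 0

ℤ_3 = {x ∈ ℚ_3 : v_3(x) ≥ 0} and ℤ_3^× = {x ∈ ℤ_3 : v_3(x) = 0}. Here v_3(52) = v_3(num) − v_3(den) = 0; compare against these criteria.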